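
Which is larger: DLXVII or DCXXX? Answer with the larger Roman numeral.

DLXVII = 567
DCXXX = 630
630 is larger

DCXXX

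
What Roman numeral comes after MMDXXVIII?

MMDXXVIII = 2528; next is 2529

MMDXXIX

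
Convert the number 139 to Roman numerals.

Convert 139 to Roman numerals:
  139 contains 1×100 (C)
  39 contains 3×10 (XXX)
  9 contains 1×9 (IX)

CXXXIX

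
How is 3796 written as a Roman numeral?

Convert 3796 to Roman numerals:
  3796 contains 3×1000 (MMM)
  796 contains 1×500 (D)
  296 contains 2×100 (CC)
  96 contains 1×90 (XC)
  6 contains 1×5 (V)
  1 contains 1×1 (I)

MMMDCCXCVI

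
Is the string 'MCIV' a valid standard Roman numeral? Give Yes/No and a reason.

'MCIV': Check the rules: uses only the symbols I, V, X, L, C, D, M; no symbol is repeated more than three times in a row; V, L and D each appear at most once; the only place a smaller symbol precedes a larger one is the allowed subtractive pair IV, the symbol right after such a pair (if any) is smaller than the pair's first symbol, and otherwise the values never increase from left to right. Value: M (1000) + C (100) + IV (4) = 1104. So it is a valid standard Roman numeral.

Yes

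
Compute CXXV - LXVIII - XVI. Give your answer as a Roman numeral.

CXXV = 125, LXVIII = 68, XVI = 16
125 - 68 = 57
57 - 16 = 41

XLI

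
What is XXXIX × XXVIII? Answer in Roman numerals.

XXXIX = 39
XXVIII = 28
39 × 28 = 1092

MXCII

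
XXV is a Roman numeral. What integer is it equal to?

XXV: X=10, X=10, V=5
10 + 10 + 5 = 25

25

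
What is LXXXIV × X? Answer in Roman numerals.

LXXXIV = 84
X = 10
84 × 10 = 840

DCCCXL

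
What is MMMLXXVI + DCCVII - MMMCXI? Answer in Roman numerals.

MMMLXXVI = 3076, DCCVII = 707, MMMCXI = 3111
3076 + 707 = 3783
3783 - 3111 = 672

DCLXXII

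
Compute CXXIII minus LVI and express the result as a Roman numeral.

CXXIII = 123
LVI = 56
123 - 56 = 67

LXVII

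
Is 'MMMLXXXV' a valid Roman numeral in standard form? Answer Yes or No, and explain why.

'MMMLXXXV': Check the rules: uses only the symbols I, V, X, L, C, D, M; no symbol is repeated more than three times in a row; V, L and D each appear at most once; no smaller symbol precedes a larger one (values never increase from left to right). Value: M (1000) + M (1000) + M (1000) + L (50) + X (10) + X (10) + X (10) + V (5) = 3085. So it is a valid standard Roman numeral.

Yes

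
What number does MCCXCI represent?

MCCXCI: M=1000, C=100, C=100, XC=90, I=1
1000 + 100 + 100 + 90 + 1 = 1291

1291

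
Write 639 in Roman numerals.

Convert 639 to Roman numerals:
  639 contains 1×500 (D)
  139 contains 1×100 (C)
  39 contains 3×10 (XXX)
  9 contains 1×9 (IX)

DCXXXIX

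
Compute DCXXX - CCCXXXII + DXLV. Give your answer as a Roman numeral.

DCXXX = 630, CCCXXXII = 332, DXLV = 545
630 - 332 = 298
298 + 545 = 843

DCCCXLIII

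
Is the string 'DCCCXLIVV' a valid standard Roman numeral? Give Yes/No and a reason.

'DCCCXLIVV': V should not appear more than once

No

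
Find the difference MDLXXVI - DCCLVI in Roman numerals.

MDLXXVI = 1576
DCCLVI = 756
1576 - 756 = 820

DCCCXX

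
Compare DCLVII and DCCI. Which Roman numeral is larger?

DCLVII = 657
DCCI = 701
701 is larger

DCCI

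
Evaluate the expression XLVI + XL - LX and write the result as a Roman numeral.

XLVI = 46, XL = 40, LX = 60
46 + 40 = 86
86 - 60 = 26

XXVI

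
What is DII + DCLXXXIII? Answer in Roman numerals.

DII = 502
DCLXXXIII = 683
502 + 683 = 1185

MCLXXXV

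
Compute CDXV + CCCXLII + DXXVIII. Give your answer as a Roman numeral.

CDXV = 415, CCCXLII = 342, DXXVIII = 528
415 + 342 = 757
757 + 528 = 1285

MCCLXXXV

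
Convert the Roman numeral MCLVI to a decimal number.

MCLVI: M=1000, C=100, L=50, V=5, I=1
1000 + 100 + 50 + 5 + 1 = 1156

1156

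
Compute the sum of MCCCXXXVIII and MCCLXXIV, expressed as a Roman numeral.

MCCCXXXVIII = 1338
MCCLXXIV = 1274
1338 + 1274 = 2612

MMDCXII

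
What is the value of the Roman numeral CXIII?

CXIII: C=100, X=10, I=1, I=1, I=1
100 + 10 + 1 + 1 + 1 = 113

113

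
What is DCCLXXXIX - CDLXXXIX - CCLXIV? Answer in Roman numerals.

DCCLXXXIX = 789, CDLXXXIX = 489, CCLXIV = 264
789 - 489 = 300
300 - 264 = 36

XXXVI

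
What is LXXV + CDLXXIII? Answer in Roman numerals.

LXXV = 75
CDLXXIII = 473
75 + 473 = 548

DXLVIII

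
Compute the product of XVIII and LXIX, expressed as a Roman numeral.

XVIII = 18
LXIX = 69
18 × 69 = 1242

MCCXLII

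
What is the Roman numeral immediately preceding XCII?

XCII = 92; previous is 91

XCI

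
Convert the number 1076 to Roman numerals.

Convert 1076 to Roman numerals:
  1076 contains 1×1000 (M)
  76 contains 1×50 (L)
  26 contains 2×10 (XX)
  6 contains 1×5 (V)
  1 contains 1×1 (I)

MLXXVI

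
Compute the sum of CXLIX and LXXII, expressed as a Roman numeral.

CXLIX = 149
LXXII = 72
149 + 72 = 221

CCXXI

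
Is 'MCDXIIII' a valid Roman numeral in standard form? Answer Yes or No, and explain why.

'MCDXIIII': More than 3 consecutive I's

No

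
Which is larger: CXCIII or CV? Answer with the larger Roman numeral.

CXCIII = 193
CV = 105
193 is larger

CXCIII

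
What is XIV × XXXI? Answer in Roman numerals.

XIV = 14
XXXI = 31
14 × 31 = 434

CDXXXIV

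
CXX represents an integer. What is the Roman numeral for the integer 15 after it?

CXX = 120
120 + 15 = 135

CXXXV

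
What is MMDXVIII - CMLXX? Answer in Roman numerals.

MMDXVIII = 2518
CMLXX = 970
2518 - 970 = 1548

MDXLVIII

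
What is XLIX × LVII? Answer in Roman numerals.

XLIX = 49
LVII = 57
49 × 57 = 2793

MMDCCXCIII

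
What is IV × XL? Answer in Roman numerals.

IV = 4
XL = 40
4 × 40 = 160

CLX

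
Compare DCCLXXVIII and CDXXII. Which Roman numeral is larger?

DCCLXXVIII = 778
CDXXII = 422
778 is larger

DCCLXXVIII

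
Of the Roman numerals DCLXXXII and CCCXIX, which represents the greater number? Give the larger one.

DCLXXXII = 682
CCCXIX = 319
682 is larger

DCLXXXII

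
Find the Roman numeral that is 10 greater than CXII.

CXII = 112
112 + 10 = 122

CXXII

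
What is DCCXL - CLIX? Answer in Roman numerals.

DCCXL = 740
CLIX = 159
740 - 159 = 581

DLXXXI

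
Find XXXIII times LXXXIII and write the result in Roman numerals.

XXXIII = 33
LXXXIII = 83
33 × 83 = 2739

MMDCCXXXIX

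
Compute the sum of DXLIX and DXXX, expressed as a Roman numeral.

DXLIX = 549
DXXX = 530
549 + 530 = 1079

MLXXIX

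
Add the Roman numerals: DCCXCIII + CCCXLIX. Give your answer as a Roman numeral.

DCCXCIII = 793
CCCXLIX = 349
793 + 349 = 1142

MCXLII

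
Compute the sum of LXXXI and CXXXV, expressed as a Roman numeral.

LXXXI = 81
CXXXV = 135
81 + 135 = 216

CCXVI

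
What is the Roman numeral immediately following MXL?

MXL = 1040; next is 1041

MXLI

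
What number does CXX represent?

CXX: C=100, X=10, X=10
100 + 10 + 10 = 120

120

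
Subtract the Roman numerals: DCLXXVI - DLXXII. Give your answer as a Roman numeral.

DCLXXVI = 676
DLXXII = 572
676 - 572 = 104

CIV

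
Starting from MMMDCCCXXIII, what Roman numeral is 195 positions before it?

MMMDCCCXXIII = 3823
3823 - 195 = 3628

MMMDCXXVIII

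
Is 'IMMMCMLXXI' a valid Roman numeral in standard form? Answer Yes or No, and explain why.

'IMMMCMLXXI': Invalid subtractive combination: IM

No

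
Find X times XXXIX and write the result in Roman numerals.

X = 10
XXXIX = 39
10 × 39 = 390

CCCXC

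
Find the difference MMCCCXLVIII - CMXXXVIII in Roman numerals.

MMCCCXLVIII = 2348
CMXXXVIII = 938
2348 - 938 = 1410

MCDX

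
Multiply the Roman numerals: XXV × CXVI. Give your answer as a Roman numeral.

XXV = 25
CXVI = 116
25 × 116 = 2900

MMCM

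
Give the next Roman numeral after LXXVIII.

LXXVIII = 78; next is 79

LXXIX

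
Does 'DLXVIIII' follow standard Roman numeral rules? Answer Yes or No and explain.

'DLXVIIII': More than 3 consecutive I's

No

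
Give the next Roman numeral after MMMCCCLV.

MMMCCCLV = 3355, so the next integer is 3355 + 1 = 3356

MMMCCCLVI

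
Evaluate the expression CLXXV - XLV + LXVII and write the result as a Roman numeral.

CLXXV = 175, XLV = 45, LXVII = 67
175 - 45 = 130
130 + 67 = 197

CXCVII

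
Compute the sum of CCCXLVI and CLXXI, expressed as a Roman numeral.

CCCXLVI = 346
CLXXI = 171
346 + 171 = 517

DXVII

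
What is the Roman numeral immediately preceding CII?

CII = 102; previous is 101

CI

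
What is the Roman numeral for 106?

Convert 106 to Roman numerals:
  106 contains 1×100 (C)
  6 contains 1×5 (V)
  1 contains 1×1 (I)

CVI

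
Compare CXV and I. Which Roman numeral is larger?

CXV = 115
I = 1
115 is larger

CXV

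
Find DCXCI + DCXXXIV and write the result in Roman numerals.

DCXCI = 691
DCXXXIV = 634
691 + 634 = 1325

MCCCXXV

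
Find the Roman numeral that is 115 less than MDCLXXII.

MDCLXXII = 1672
1672 - 115 = 1557

MDLVII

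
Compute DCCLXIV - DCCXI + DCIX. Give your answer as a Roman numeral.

DCCLXIV = 764, DCCXI = 711, DCIX = 609
764 - 711 = 53
53 + 609 = 662

DCLXII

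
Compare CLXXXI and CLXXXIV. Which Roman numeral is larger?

CLXXXI = 181
CLXXXIV = 184
184 is larger

CLXXXIV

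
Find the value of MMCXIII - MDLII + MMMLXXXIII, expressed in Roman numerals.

MMCXIII = 2113, MDLII = 1552, MMMLXXXIII = 3083
2113 - 1552 = 561
561 + 3083 = 3644

MMMDCXLIV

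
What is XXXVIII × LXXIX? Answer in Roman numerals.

XXXVIII = 38
LXXIX = 79
38 × 79 = 3002

MMMII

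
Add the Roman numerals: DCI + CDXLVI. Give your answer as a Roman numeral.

DCI = 601
CDXLVI = 446
601 + 446 = 1047

MXLVII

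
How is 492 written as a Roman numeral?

Convert 492 to Roman numerals:
  492 contains 1×400 (CD)
  92 contains 1×90 (XC)
  2 contains 2×1 (II)

CDXCII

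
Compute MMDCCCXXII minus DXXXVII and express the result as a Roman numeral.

MMDCCCXXII = 2822
DXXXVII = 537
2822 - 537 = 2285

MMCCLXXXV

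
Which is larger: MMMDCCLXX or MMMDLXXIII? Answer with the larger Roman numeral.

MMMDCCLXX = 3770
MMMDLXXIII = 3573
3770 is larger

MMMDCCLXX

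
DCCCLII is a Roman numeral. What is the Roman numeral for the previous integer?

DCCCLII = 852, so the previous integer is 852 - 1 = 851

DCCCLI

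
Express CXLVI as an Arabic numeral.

CXLVI: C=100, XL=40, V=5, I=1
100 + 40 + 5 + 1 = 146

146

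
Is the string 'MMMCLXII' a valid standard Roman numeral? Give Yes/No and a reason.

'MMMCLXII': Check the rules: uses only the symbols I, V, X, L, C, D, M; no symbol is repeated more than three times in a row; V, L and D each appear at most once; no smaller symbol precedes a larger one (values never increase from left to right). Value: M (1000) + M (1000) + M (1000) + C (100) + L (50) + X (10) + I (1) + I (1) = 3162. So it is a valid standard Roman numeral.

Yes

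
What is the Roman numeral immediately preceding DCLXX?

DCLXX = 670; previous is 669

DCLXIX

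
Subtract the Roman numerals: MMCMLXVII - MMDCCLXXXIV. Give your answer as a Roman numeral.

MMCMLXVII = 2967
MMDCCLXXXIV = 2784
2967 - 2784 = 183

CLXXXIII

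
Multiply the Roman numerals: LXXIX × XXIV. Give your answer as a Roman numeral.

LXXIX = 79
XXIV = 24
79 × 24 = 1896

MDCCCXCVI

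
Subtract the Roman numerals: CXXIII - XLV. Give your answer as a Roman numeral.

CXXIII = 123
XLV = 45
123 - 45 = 78

LXXVIII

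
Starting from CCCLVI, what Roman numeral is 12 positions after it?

CCCLVI = 356
356 + 12 = 368

CCCLXVIII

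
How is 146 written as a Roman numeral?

Convert 146 to Roman numerals:
  146 contains 1×100 (C)
  46 contains 1×40 (XL)
  6 contains 1×5 (V)
  1 contains 1×1 (I)

CXLVI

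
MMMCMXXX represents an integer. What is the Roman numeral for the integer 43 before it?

MMMCMXXX = 3930
3930 - 43 = 3887

MMMDCCCLXXXVII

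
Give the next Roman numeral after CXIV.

CXIV = 114; next is 115

CXV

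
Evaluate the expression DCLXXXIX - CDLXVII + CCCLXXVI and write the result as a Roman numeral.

DCLXXXIX = 689, CDLXVII = 467, CCCLXXVI = 376
689 - 467 = 222
222 + 376 = 598

DXCVIII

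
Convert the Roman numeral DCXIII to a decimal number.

DCXIII: D=500, C=100, X=10, I=1, I=1, I=1
500 + 100 + 10 + 1 + 1 + 1 = 613

613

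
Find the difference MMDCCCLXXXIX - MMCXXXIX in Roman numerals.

MMDCCCLXXXIX = 2889
MMCXXXIX = 2139
2889 - 2139 = 750

DCCL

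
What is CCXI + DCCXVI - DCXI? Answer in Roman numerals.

CCXI = 211, DCCXVI = 716, DCXI = 611
211 + 716 = 927
927 - 611 = 316

CCCXVI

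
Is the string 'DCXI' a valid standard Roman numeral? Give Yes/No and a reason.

'DCXI': Check the rules: uses only the symbols I, V, X, L, C, D, M; no symbol is repeated more than three times in a row; V, L and D each appear at most once; no smaller symbol precedes a larger one (values never increase from left to right). Value: D (500) + C (100) + X (10) + I (1) = 611. So it is a valid standard Roman numeral.

Yes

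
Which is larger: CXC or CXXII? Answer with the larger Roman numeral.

CXC = 190
CXXII = 122
190 is larger

CXC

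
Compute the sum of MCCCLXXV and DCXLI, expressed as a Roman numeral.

MCCCLXXV = 1375
DCXLI = 641
1375 + 641 = 2016

MMXVI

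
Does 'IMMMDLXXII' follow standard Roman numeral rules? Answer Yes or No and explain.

'IMMMDLXXII': Invalid subtractive combination: IM

No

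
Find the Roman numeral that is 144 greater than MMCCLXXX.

MMCCLXXX = 2280
2280 + 144 = 2424

MMCDXXIV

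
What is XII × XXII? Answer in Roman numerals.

XII = 12
XXII = 22
12 × 22 = 264

CCLXIV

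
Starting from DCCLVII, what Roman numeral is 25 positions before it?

DCCLVII = 757
757 - 25 = 732

DCCXXXII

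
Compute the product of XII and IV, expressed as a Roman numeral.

XII = 12
IV = 4
12 × 4 = 48

XLVIII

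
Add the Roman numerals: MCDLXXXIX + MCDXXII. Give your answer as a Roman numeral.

MCDLXXXIX = 1489
MCDXXII = 1422
1489 + 1422 = 2911

MMCMXI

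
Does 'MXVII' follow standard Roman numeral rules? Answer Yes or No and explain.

'MXVII': Check the rules: uses only the symbols I, V, X, L, C, D, M; no symbol is repeated more than three times in a row; V, L and D each appear at most once; no smaller symbol precedes a larger one (values never increase from left to right). Value: M (1000) + X (10) + V (5) + I (1) + I (1) = 1017. So it is a valid standard Roman numeral.

Yes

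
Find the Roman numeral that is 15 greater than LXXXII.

LXXXII = 82
82 + 15 = 97

XCVII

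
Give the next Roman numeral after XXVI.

XXVI = 26, so the next integer is 26 + 1 = 27

XXVII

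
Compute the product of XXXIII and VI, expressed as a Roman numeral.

XXXIII = 33
VI = 6
33 × 6 = 198

CXCVIII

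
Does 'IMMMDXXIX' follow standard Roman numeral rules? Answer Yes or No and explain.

'IMMMDXXIX': Invalid subtractive combination: IM

No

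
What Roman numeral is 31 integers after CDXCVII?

CDXCVII = 497
497 + 31 = 528

DXXVIII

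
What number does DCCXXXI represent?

DCCXXXI: D=500, C=100, C=100, X=10, X=10, X=10, I=1
500 + 100 + 100 + 10 + 10 + 10 + 1 = 731

731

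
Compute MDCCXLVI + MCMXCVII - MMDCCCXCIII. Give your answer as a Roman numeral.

MDCCXLVI = 1746, MCMXCVII = 1997, MMDCCCXCIII = 2893
1746 + 1997 = 3743
3743 - 2893 = 850

DCCCL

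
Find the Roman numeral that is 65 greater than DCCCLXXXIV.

DCCCLXXXIV = 884
884 + 65 = 949

CMXLIX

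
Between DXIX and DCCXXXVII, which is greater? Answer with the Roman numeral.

DXIX = 519
DCCXXXVII = 737
737 is larger

DCCXXXVII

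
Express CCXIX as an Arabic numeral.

CCXIX: C=100, C=100, X=10, IX=9
100 + 100 + 10 + 9 = 219

219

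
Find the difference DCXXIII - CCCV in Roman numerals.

DCXXIII = 623
CCCV = 305
623 - 305 = 318

CCCXVIII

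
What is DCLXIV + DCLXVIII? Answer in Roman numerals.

DCLXIV = 664
DCLXVIII = 668
664 + 668 = 1332

MCCCXXXII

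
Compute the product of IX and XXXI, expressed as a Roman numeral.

IX = 9
XXXI = 31
9 × 31 = 279

CCLXXIX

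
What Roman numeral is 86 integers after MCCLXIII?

MCCLXIII = 1263
1263 + 86 = 1349

MCCCXLIX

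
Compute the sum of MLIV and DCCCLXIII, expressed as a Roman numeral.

MLIV = 1054
DCCCLXIII = 863
1054 + 863 = 1917

MCMXVII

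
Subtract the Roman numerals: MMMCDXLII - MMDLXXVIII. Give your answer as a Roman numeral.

MMMCDXLII = 3442
MMDLXXVIII = 2578
3442 - 2578 = 864

DCCCLXIV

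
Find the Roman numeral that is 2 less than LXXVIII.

LXXVIII = 78
78 - 2 = 76

LXXVI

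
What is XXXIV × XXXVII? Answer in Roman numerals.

XXXIV = 34
XXXVII = 37
34 × 37 = 1258

MCCLVIII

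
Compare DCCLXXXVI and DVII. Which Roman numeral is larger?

DCCLXXXVI = 786
DVII = 507
786 is larger

DCCLXXXVI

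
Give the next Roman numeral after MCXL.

MCXL = 1140; next is 1141

MCXLI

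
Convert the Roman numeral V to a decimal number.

V: V=5

5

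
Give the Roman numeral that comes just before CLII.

CLII = 152; previous is 151

CLI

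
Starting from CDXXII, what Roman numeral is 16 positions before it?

CDXXII = 422
422 - 16 = 406

CDVI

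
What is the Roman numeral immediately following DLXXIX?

DLXXIX = 579; next is 580

DLXXX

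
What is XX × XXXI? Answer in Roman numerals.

XX = 20
XXXI = 31
20 × 31 = 620

DCXX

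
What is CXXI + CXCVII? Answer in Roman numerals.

CXXI = 121
CXCVII = 197
121 + 197 = 318

CCCXVIII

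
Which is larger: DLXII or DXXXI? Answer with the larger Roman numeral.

DLXII = 562
DXXXI = 531
562 is larger

DLXII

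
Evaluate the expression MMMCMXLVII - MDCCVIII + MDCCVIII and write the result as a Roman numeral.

MMMCMXLVII = 3947, MDCCVIII = 1708, MDCCVIII = 1708
3947 - 1708 = 2239
2239 + 1708 = 3947

MMMCMXLVII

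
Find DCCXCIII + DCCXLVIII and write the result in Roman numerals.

DCCXCIII = 793
DCCXLVIII = 748
793 + 748 = 1541

MDXLI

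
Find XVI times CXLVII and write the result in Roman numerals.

XVI = 16
CXLVII = 147
16 × 147 = 2352

MMCCCLII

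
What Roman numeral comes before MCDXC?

MCDXC = 1490; previous is 1489

MCDLXXXIX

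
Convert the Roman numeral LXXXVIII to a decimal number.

LXXXVIII: L=50, X=10, X=10, X=10, V=5, I=1, I=1, I=1
50 + 10 + 10 + 10 + 5 + 1 + 1 + 1 = 88

88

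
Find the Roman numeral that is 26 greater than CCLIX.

CCLIX = 259
259 + 26 = 285

CCLXXXV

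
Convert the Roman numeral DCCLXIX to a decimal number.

DCCLXIX: D=500, C=100, C=100, L=50, X=10, IX=9
500 + 100 + 100 + 50 + 10 + 9 = 769

769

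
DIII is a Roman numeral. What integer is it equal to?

DIII: D=500, I=1, I=1, I=1
500 + 1 + 1 + 1 = 503

503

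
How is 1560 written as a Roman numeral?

Convert 1560 to Roman numerals:
  1560 contains 1×1000 (M)
  560 contains 1×500 (D)
  60 contains 1×50 (L)
  10 contains 1×10 (X)

MDLX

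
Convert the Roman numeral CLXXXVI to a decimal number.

CLXXXVI: C=100, L=50, X=10, X=10, X=10, V=5, I=1
100 + 50 + 10 + 10 + 10 + 5 + 1 = 186

186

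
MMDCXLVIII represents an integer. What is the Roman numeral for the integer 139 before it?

MMDCXLVIII = 2648
2648 - 139 = 2509

MMDIX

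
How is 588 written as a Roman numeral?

Convert 588 to Roman numerals:
  588 contains 1×500 (D)
  88 contains 1×50 (L)
  38 contains 3×10 (XXX)
  8 contains 1×5 (V)
  3 contains 3×1 (III)

DLXXXVIII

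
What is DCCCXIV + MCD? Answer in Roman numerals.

DCCCXIV = 814
MCD = 1400
814 + 1400 = 2214

MMCCXIV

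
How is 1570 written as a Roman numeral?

Convert 1570 to Roman numerals:
  1570 contains 1×1000 (M)
  570 contains 1×500 (D)
  70 contains 1×50 (L)
  20 contains 2×10 (XX)

MDLXX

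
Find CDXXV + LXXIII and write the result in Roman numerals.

CDXXV = 425
LXXIII = 73
425 + 73 = 498

CDXCVIII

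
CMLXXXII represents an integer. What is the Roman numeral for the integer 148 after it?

CMLXXXII = 982
982 + 148 = 1130

MCXXX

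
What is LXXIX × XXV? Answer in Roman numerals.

LXXIX = 79
XXV = 25
79 × 25 = 1975

MCMLXXV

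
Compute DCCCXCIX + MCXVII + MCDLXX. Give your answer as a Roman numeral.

DCCCXCIX = 899, MCXVII = 1117, MCDLXX = 1470
899 + 1117 = 2016
2016 + 1470 = 3486

MMMCDLXXXVI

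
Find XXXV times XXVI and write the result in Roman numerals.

XXXV = 35
XXVI = 26
35 × 26 = 910

CMX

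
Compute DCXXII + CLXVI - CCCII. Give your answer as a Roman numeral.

DCXXII = 622, CLXVI = 166, CCCII = 302
622 + 166 = 788
788 - 302 = 486

CDLXXXVI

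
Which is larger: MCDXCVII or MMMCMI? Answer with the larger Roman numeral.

MCDXCVII = 1497
MMMCMI = 3901
3901 is larger

MMMCMI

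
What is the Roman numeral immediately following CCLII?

CCLII = 252, so the next integer is 252 + 1 = 253

CCLIII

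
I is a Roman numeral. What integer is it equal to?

I: I=1

1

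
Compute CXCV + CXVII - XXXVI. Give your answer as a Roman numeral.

CXCV = 195, CXVII = 117, XXXVI = 36
195 + 117 = 312
312 - 36 = 276

CCLXXVI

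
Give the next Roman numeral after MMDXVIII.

MMDXVIII = 2518, so the next integer is 2518 + 1 = 2519

MMDXIX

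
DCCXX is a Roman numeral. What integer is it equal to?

DCCXX: D=500, C=100, C=100, X=10, X=10
500 + 100 + 100 + 10 + 10 = 720

720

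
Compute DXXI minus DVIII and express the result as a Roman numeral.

DXXI = 521
DVIII = 508
521 - 508 = 13

XIII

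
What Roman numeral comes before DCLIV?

DCLIV = 654, so the previous integer is 654 - 1 = 653

DCLIII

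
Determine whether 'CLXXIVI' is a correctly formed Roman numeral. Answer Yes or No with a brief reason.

'CLXXIVI': I cannot come right after the subtractive pair IV: once I is subtracted in IV, the next symbol must be smaller than I

No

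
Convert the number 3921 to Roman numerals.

Convert 3921 to Roman numerals:
  3921 contains 3×1000 (MMM)
  921 contains 1×900 (CM)
  21 contains 2×10 (XX)
  1 contains 1×1 (I)

MMMCMXXI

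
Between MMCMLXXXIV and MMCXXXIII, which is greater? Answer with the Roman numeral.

MMCMLXXXIV = 2984
MMCXXXIII = 2133
2984 is larger

MMCMLXXXIV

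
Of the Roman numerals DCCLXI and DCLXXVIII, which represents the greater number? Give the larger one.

DCCLXI = 761
DCLXXVIII = 678
761 is larger

DCCLXI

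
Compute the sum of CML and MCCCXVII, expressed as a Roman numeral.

CML = 950
MCCCXVII = 1317
950 + 1317 = 2267

MMCCLXVII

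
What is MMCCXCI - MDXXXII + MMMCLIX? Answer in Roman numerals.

MMCCXCI = 2291, MDXXXII = 1532, MMMCLIX = 3159
2291 - 1532 = 759
759 + 3159 = 3918

MMMCMXVIII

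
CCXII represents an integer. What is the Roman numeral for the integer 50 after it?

CCXII = 212
212 + 50 = 262

CCLXII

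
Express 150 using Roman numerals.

Convert 150 to Roman numerals:
  150 contains 1×100 (C)
  50 contains 1×50 (L)

CL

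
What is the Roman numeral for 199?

Convert 199 to Roman numerals:
  199 contains 1×100 (C)
  99 contains 1×90 (XC)
  9 contains 1×9 (IX)

CXCIX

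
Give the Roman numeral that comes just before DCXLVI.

DCXLVI = 646, so the previous integer is 646 - 1 = 645

DCXLV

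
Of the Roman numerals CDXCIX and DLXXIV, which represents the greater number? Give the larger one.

CDXCIX = 499
DLXXIV = 574
574 is larger

DLXXIV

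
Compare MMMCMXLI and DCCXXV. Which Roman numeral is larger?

MMMCMXLI = 3941
DCCXXV = 725
3941 is larger

MMMCMXLI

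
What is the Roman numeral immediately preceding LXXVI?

LXXVI = 76; previous is 75

LXXV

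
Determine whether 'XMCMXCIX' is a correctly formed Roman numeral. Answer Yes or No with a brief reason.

'XMCMXCIX': Invalid subtractive combination: XM

No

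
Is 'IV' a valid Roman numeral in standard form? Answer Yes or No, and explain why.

'IV': Check the rules: uses only the symbols I, V, X, L, C, D, M; no symbol is repeated more than three times in a row; V, L and D each appear at most once; the only place a smaller symbol precedes a larger one is the allowed subtractive pair IV, the symbol right after such a pair (if any) is smaller than the pair's first symbol, and otherwise the values never increase from left to right. Value: IV = 4. So it is a valid standard Roman numeral.

Yes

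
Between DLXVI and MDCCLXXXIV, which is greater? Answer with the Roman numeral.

DLXVI = 566
MDCCLXXXIV = 1784
1784 is larger

MDCCLXXXIV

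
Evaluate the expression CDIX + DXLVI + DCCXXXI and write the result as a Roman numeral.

CDIX = 409, DXLVI = 546, DCCXXXI = 731
409 + 546 = 955
955 + 731 = 1686

MDCLXXXVI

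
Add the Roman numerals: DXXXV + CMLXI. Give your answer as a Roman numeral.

DXXXV = 535
CMLXI = 961
535 + 961 = 1496

MCDXCVI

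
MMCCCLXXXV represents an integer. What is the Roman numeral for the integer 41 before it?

MMCCCLXXXV = 2385
2385 - 41 = 2344

MMCCCXLIV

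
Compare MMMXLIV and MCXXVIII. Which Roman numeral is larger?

MMMXLIV = 3044
MCXXVIII = 1128
3044 is larger

MMMXLIV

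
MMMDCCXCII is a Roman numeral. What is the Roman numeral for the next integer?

MMMDCCXCII = 3792, so the next integer is 3792 + 1 = 3793

MMMDCCXCIII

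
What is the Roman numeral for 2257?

Convert 2257 to Roman numerals:
  2257 contains 2×1000 (MM)
  257 contains 2×100 (CC)
  57 contains 1×50 (L)
  7 contains 1×5 (V)
  2 contains 2×1 (II)

MMCCLVII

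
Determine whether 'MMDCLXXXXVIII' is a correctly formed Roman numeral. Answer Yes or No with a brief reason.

'MMDCLXXXXVIII': More than 3 consecutive X's

No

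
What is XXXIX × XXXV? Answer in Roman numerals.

XXXIX = 39
XXXV = 35
39 × 35 = 1365

MCCCLXV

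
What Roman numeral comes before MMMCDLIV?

MMMCDLIV = 3454, so the previous integer is 3454 - 1 = 3453

MMMCDLIII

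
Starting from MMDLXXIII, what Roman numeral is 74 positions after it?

MMDLXXIII = 2573
2573 + 74 = 2647

MMDCXLVII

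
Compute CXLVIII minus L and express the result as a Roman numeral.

CXLVIII = 148
L = 50
148 - 50 = 98

XCVIII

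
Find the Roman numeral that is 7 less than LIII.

LIII = 53
53 - 7 = 46

XLVI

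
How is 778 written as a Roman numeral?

Convert 778 to Roman numerals:
  778 contains 1×500 (D)
  278 contains 2×100 (CC)
  78 contains 1×50 (L)
  28 contains 2×10 (XX)
  8 contains 1×5 (V)
  3 contains 3×1 (III)

DCCLXXVIII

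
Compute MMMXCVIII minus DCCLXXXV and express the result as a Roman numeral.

MMMXCVIII = 3098
DCCLXXXV = 785
3098 - 785 = 2313

MMCCCXIII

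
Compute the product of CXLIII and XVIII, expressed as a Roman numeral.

CXLIII = 143
XVIII = 18
143 × 18 = 2574

MMDLXXIV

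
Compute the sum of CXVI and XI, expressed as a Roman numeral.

CXVI = 116
XI = 11
116 + 11 = 127

CXXVII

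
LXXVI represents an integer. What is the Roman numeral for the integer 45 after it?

LXXVI = 76
76 + 45 = 121

CXXI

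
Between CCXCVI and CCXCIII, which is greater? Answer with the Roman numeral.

CCXCVI = 296
CCXCIII = 293
296 is larger

CCXCVI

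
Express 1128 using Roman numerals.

Convert 1128 to Roman numerals:
  1128 contains 1×1000 (M)
  128 contains 1×100 (C)
  28 contains 2×10 (XX)
  8 contains 1×5 (V)
  3 contains 3×1 (III)

MCXXVIII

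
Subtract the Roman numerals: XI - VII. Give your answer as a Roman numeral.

XI = 11
VII = 7
11 - 7 = 4

IV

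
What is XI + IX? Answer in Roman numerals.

XI = 11
IX = 9
11 + 9 = 20

XX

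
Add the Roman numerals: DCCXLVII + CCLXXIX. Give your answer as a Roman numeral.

DCCXLVII = 747
CCLXXIX = 279
747 + 279 = 1026

MXXVI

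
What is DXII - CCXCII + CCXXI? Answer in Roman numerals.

DXII = 512, CCXCII = 292, CCXXI = 221
512 - 292 = 220
220 + 221 = 441

CDXLI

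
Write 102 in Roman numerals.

Convert 102 to Roman numerals:
  102 contains 1×100 (C)
  2 contains 2×1 (II)

CII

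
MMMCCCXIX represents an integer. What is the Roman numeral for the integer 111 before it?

MMMCCCXIX = 3319
3319 - 111 = 3208

MMMCCVIII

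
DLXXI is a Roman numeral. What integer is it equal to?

DLXXI: D=500, L=50, X=10, X=10, I=1
500 + 50 + 10 + 10 + 1 = 571

571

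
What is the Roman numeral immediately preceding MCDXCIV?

MCDXCIV = 1494, so the previous integer is 1494 - 1 = 1493

MCDXCIII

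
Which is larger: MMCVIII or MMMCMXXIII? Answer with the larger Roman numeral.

MMCVIII = 2108
MMMCMXXIII = 3923
3923 is larger

MMMCMXXIII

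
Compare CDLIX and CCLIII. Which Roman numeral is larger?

CDLIX = 459
CCLIII = 253
459 is larger

CDLIX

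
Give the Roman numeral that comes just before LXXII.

LXXII = 72, so the previous integer is 72 - 1 = 71

LXXI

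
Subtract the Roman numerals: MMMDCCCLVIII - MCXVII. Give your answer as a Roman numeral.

MMMDCCCLVIII = 3858
MCXVII = 1117
3858 - 1117 = 2741

MMDCCXLI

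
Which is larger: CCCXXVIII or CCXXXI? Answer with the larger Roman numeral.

CCCXXVIII = 328
CCXXXI = 231
328 is larger

CCCXXVIII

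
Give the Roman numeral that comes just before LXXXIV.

LXXXIV = 84, so the previous integer is 84 - 1 = 83

LXXXIII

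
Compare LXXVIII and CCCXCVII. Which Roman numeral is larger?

LXXVIII = 78
CCCXCVII = 397
397 is larger

CCCXCVII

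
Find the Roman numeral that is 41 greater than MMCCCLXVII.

MMCCCLXVII = 2367
2367 + 41 = 2408

MMCDVIII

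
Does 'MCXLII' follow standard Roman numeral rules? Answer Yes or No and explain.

'MCXLII': Check the rules: uses only the symbols I, V, X, L, C, D, M; no symbol is repeated more than three times in a row; V, L and D each appear at most once; the only place a smaller symbol precedes a larger one is the allowed subtractive pair XL, the symbol right after such a pair (if any) is smaller than the pair's first symbol, and otherwise the values never increase from left to right. Value: M (1000) + C (100) + XL (40) + I (1) + I (1) = 1142. So it is a valid standard Roman numeral.

Yes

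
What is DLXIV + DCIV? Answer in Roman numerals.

DLXIV = 564
DCIV = 604
564 + 604 = 1168

MCLXVIII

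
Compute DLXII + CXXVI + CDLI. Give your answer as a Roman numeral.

DLXII = 562, CXXVI = 126, CDLI = 451
562 + 126 = 688
688 + 451 = 1139

MCXXXIX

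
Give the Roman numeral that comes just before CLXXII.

CLXXII = 172, so the previous integer is 172 - 1 = 171

CLXXI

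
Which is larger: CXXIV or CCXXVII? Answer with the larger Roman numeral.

CXXIV = 124
CCXXVII = 227
227 is larger

CCXXVII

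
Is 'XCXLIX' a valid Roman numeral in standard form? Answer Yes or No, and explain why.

'XCXLIX': X (position 1) comes before the larger symbol L (position 4) without being directly in front of it as a subtractive pair; apart from IV, IX, XL, XC, CD and CM, symbols must go from largest to smallest

No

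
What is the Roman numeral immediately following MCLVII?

MCLVII = 1157, so the next integer is 1157 + 1 = 1158

MCLVIII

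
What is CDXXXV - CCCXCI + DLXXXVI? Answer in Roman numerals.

CDXXXV = 435, CCCXCI = 391, DLXXXVI = 586
435 - 391 = 44
44 + 586 = 630

DCXXX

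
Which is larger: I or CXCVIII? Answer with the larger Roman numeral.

I = 1
CXCVIII = 198
198 is larger

CXCVIII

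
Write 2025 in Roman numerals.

Convert 2025 to Roman numerals:
  2025 contains 2×1000 (MM)
  25 contains 2×10 (XX)
  5 contains 1×5 (V)

MMXXV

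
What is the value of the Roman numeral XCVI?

XCVI: XC=90, V=5, I=1
90 + 5 + 1 = 96

96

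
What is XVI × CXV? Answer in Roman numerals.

XVI = 16
CXV = 115
16 × 115 = 1840

MDCCCXL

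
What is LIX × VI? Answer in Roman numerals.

LIX = 59
VI = 6
59 × 6 = 354

CCCLIV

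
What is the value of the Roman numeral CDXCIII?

CDXCIII: CD=400, XC=90, I=1, I=1, I=1
400 + 90 + 1 + 1 + 1 = 493

493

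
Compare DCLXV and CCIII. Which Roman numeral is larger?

DCLXV = 665
CCIII = 203
665 is larger

DCLXV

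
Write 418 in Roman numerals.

Convert 418 to Roman numerals:
  418 contains 1×400 (CD)
  18 contains 1×10 (X)
  8 contains 1×5 (V)
  3 contains 3×1 (III)

CDXVIII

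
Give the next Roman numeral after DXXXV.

DXXXV = 535; next is 536

DXXXVI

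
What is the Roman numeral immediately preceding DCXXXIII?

DCXXXIII = 633, so the previous integer is 633 - 1 = 632

DCXXXII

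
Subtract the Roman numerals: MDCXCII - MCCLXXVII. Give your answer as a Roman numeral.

MDCXCII = 1692
MCCLXXVII = 1277
1692 - 1277 = 415

CDXV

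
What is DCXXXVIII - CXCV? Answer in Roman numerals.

DCXXXVIII = 638
CXCV = 195
638 - 195 = 443

CDXLIII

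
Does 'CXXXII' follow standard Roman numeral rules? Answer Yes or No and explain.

'CXXXII': Check the rules: uses only the symbols I, V, X, L, C, D, M; no symbol is repeated more than three times in a row; V, L and D each appear at most once; no smaller symbol precedes a larger one (values never increase from left to right). Value: C (100) + X (10) + X (10) + X (10) + I (1) + I (1) = 132. So it is a valid standard Roman numeral.

Yes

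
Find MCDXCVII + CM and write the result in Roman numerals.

MCDXCVII = 1497
CM = 900
1497 + 900 = 2397

MMCCCXCVII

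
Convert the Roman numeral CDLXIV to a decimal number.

CDLXIV: CD=400, L=50, X=10, IV=4
400 + 50 + 10 + 4 = 464

464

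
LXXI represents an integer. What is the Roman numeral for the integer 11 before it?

LXXI = 71
71 - 11 = 60

LX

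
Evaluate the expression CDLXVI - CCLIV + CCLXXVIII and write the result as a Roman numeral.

CDLXVI = 466, CCLIV = 254, CCLXXVIII = 278
466 - 254 = 212
212 + 278 = 490

CDXC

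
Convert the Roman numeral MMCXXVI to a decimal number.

MMCXXVI: M=1000, M=1000, C=100, X=10, X=10, V=5, I=1
1000 + 1000 + 100 + 10 + 10 + 5 + 1 = 2126

2126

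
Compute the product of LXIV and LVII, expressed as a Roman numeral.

LXIV = 64
LVII = 57
64 × 57 = 3648

MMMDCXLVIII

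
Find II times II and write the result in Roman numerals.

II = 2
II = 2
2 × 2 = 4

IV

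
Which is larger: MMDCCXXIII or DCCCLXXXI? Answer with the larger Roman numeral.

MMDCCXXIII = 2723
DCCCLXXXI = 881
2723 is larger

MMDCCXXIII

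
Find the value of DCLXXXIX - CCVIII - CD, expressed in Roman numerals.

DCLXXXIX = 689, CCVIII = 208, CD = 400
689 - 208 = 481
481 - 400 = 81

LXXXI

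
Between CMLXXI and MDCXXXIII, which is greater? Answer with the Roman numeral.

CMLXXI = 971
MDCXXXIII = 1633
1633 is larger

MDCXXXIII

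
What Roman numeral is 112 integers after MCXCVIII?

MCXCVIII = 1198
1198 + 112 = 1310

MCCCX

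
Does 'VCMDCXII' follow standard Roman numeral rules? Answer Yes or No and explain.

'VCMDCXII': Invalid subtractive combination: VC

No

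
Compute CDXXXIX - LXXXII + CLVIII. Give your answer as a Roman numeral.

CDXXXIX = 439, LXXXII = 82, CLVIII = 158
439 - 82 = 357
357 + 158 = 515

DXV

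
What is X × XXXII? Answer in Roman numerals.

X = 10
XXXII = 32
10 × 32 = 320

CCCXX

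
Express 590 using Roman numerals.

Convert 590 to Roman numerals:
  590 contains 1×500 (D)
  90 contains 1×90 (XC)

DXC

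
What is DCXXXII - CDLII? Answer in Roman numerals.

DCXXXII = 632
CDLII = 452
632 - 452 = 180

CLXXX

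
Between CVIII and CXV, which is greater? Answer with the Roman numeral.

CVIII = 108
CXV = 115
115 is larger

CXV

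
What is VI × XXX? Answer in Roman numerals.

VI = 6
XXX = 30
6 × 30 = 180

CLXXX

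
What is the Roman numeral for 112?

Convert 112 to Roman numerals:
  112 contains 1×100 (C)
  12 contains 1×10 (X)
  2 contains 2×1 (II)

CXII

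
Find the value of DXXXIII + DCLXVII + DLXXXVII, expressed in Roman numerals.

DXXXIII = 533, DCLXVII = 667, DLXXXVII = 587
533 + 667 = 1200
1200 + 587 = 1787

MDCCLXXXVII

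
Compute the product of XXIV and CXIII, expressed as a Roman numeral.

XXIV = 24
CXIII = 113
24 × 113 = 2712

MMDCCXII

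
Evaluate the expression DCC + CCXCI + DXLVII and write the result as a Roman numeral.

DCC = 700, CCXCI = 291, DXLVII = 547
700 + 291 = 991
991 + 547 = 1538

MDXXXVIII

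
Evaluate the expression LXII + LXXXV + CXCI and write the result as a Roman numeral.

LXII = 62, LXXXV = 85, CXCI = 191
62 + 85 = 147
147 + 191 = 338

CCCXXXVIII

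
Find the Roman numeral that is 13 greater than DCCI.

DCCI = 701
701 + 13 = 714

DCCXIV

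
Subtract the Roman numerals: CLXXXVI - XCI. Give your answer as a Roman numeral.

CLXXXVI = 186
XCI = 91
186 - 91 = 95

XCV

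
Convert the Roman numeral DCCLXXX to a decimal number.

DCCLXXX: D=500, C=100, C=100, L=50, X=10, X=10, X=10
500 + 100 + 100 + 50 + 10 + 10 + 10 = 780

780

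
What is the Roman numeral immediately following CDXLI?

CDXLI = 441, so the next integer is 441 + 1 = 442

CDXLII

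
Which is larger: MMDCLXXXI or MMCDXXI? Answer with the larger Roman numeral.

MMDCLXXXI = 2681
MMCDXXI = 2421
2681 is larger

MMDCLXXXI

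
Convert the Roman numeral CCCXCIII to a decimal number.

CCCXCIII: C=100, C=100, C=100, XC=90, I=1, I=1, I=1
100 + 100 + 100 + 90 + 1 + 1 + 1 = 393

393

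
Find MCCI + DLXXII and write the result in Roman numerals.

MCCI = 1201
DLXXII = 572
1201 + 572 = 1773

MDCCLXXIII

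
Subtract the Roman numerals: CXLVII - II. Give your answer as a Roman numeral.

CXLVII = 147
II = 2
147 - 2 = 145

CXLV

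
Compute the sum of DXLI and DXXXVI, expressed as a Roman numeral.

DXLI = 541
DXXXVI = 536
541 + 536 = 1077

MLXXVII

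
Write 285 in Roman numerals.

Convert 285 to Roman numerals:
  285 contains 2×100 (CC)
  85 contains 1×50 (L)
  35 contains 3×10 (XXX)
  5 contains 1×5 (V)

CCLXXXV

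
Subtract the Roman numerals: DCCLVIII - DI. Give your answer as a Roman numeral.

DCCLVIII = 758
DI = 501
758 - 501 = 257

CCLVII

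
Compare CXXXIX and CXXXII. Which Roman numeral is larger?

CXXXIX = 139
CXXXII = 132
139 is larger

CXXXIX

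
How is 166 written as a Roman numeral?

Convert 166 to Roman numerals:
  166 contains 1×100 (C)
  66 contains 1×50 (L)
  16 contains 1×10 (X)
  6 contains 1×5 (V)
  1 contains 1×1 (I)

CLXVI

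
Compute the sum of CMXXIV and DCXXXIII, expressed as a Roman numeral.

CMXXIV = 924
DCXXXIII = 633
924 + 633 = 1557

MDLVII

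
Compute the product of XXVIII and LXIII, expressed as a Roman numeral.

XXVIII = 28
LXIII = 63
28 × 63 = 1764

MDCCLXIV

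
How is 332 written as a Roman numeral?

Convert 332 to Roman numerals:
  332 contains 3×100 (CCC)
  32 contains 3×10 (XXX)
  2 contains 2×1 (II)

CCCXXXII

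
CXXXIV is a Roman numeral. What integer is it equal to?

CXXXIV: C=100, X=10, X=10, X=10, IV=4
100 + 10 + 10 + 10 + 4 = 134

134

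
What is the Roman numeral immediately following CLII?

CLII = 152; next is 153

CLIII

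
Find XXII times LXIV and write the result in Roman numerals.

XXII = 22
LXIV = 64
22 × 64 = 1408

MCDVIII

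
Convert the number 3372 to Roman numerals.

Convert 3372 to Roman numerals:
  3372 contains 3×1000 (MMM)
  372 contains 3×100 (CCC)
  72 contains 1×50 (L)
  22 contains 2×10 (XX)
  2 contains 2×1 (II)

MMMCCCLXXII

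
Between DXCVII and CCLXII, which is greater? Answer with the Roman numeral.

DXCVII = 597
CCLXII = 262
597 is larger

DXCVII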